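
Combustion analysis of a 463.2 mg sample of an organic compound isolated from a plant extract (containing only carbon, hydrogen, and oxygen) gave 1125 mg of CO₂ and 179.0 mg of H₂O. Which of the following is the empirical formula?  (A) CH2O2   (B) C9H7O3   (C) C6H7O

(B) C9H7O3

mol C = 1.125 g CO₂ ÷ 44.009 g/mol = 0.025563 mol
mol H = 2 × 0.1790 g H₂O ÷ 18.015 g/mol = 0.019872 mol
mass O = 0.4632 − (0.30704 + 0.020031) = 0.13613 g → mol O = 0.13613 ÷ 15.999 = 0.0085088 mol
Divide by the smallest (0.0085088 mol): C 3.004, H 2.336, O 1.000
Multiplying each by 3 gives whole numbers: C 9.01, H 7.01, O 3.00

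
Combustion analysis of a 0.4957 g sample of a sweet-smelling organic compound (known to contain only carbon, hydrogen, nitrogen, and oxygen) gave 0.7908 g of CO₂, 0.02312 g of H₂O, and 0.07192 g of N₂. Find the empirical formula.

mol C = 0.7908 g CO₂ ÷ 44.009 g/mol = 0.017969 mol
mol H = 2 × 0.02312 g H₂O ÷ 18.015 g/mol = 0.0025667 mol
mol N = 2 × 0.07192 g N₂ ÷ 28.014 g/mol = 0.0051346 mol
mass O = 0.4957 − (0.21583 + 0.0025873 + 0.071920) = 0.20537 g → mol O = 0.20537 ÷ 15.999 = 0.012836 mol
Divide by the smallest (0.0025667 mol): C 7.001, H 1.000, N 2.000, O 5.001

C7HN2O5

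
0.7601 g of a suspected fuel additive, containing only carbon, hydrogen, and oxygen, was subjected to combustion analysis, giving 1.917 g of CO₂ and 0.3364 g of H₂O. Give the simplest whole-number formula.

C7H6O2

mol C = 1.917 g CO₂ ÷ 44.009 g/mol = 0.043559 mol
mol H = 2 × 0.3364 g H₂O ÷ 18.015 g/mol = 0.037347 mol
mass O = 0.7601 − (0.52319 + 0.037645) = 0.19926 g → mol O = 0.19926 ÷ 15.999 = 0.012455 mol
Divide by the smallest (0.012455 mol): C 3.497, H 2.999, O 1.000
Multiplying each by 2 gives whole numbers: C 6.99, H 6.00, O 2.00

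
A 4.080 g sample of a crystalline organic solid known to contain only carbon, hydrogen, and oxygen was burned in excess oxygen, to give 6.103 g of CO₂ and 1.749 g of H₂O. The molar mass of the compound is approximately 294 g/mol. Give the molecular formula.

C10H14O10

mol C = 6.103 g CO₂ ÷ 44.009 g/mol = 0.13868 mol
mol H = 2 × 1.749 g H₂O ÷ 18.015 g/mol = 0.19417 mol
mass O = 4.080 − (1.6656 + 0.19572) = 2.2186 g → mol O = 2.2186 ÷ 15.999 = 0.13867 mol
Divide by the smallest (0.13867 mol): C 1.000, H 1.400, O 1.000
Multiplying each by 5 gives whole numbers: C 5.00, H 7.00, O 5.00
Empirical formula: C5H7O5
Empirical-formula mass = 147.11 g/mol; 294 ÷ 147.11 ≈ 2, so the molecular formula is C10H14O10.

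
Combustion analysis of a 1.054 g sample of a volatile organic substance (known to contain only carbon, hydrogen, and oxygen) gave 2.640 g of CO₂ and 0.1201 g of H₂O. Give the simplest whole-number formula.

C9H2O3

mol C = 2.640 g CO₂ ÷ 44.009 g/mol = 0.059988 mol
mol H = 2 × 0.1201 g H₂O ÷ 18.015 g/mol = 0.013333 mol
mass O = 1.054 − (0.72051 + 0.013440) = 0.32005 g → mol O = 0.32005 ÷ 15.999 = 0.020004 mol
Divide by the smallest (0.013333 mol): C 4.499, H 1.000, O 1.500
Multiplying each by 2 gives whole numbers: C 9.00, H 2.00, O 3.00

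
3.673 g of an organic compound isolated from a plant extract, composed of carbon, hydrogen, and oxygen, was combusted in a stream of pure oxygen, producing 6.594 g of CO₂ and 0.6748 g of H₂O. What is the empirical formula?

mol C = 6.594 g CO₂ ÷ 44.009 g/mol = 0.14983 mol
mol H = 2 × 0.6748 g H₂O ÷ 18.015 g/mol = 0.074915 mol
mass O = 3.673 − (1.7996 + 0.075515) = 1.7978 g → mol O = 1.7978 ÷ 15.999 = 0.11237 mol
Divide by the smallest (0.074915 mol): C 2.000, H 1.000, O 1.500
Multiplying each by 2 gives whole numbers: C 4.00, H 2.00, O 3.00

C4H2O3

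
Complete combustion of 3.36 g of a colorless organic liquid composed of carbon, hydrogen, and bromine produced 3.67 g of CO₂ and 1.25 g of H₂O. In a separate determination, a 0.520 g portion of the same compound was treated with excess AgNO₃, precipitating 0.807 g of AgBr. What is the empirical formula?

mol C = 3.67 g CO₂ ÷ 44.009 g/mol = 0.08339 mol
mol H = 2 × 1.25 g H₂O ÷ 18.015 g/mol = 0.1388 mol
From the AgBr data: mol Br per gram of compound = (0.807 ÷ 187.772) ÷ 0.520 = 0.008265 mol/g, so in the 3.36 g combustion sample mol Br = 0.02777 mol
Divide by the smallest (0.02777 mol): C 3.003, H 4.997, Br 1.000

C3H5Br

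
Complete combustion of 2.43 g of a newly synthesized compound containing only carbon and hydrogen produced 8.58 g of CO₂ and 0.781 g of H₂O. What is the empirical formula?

C9H4

mol C = 8.58 g CO₂ ÷ 44.009 g/mol = 0.1950 mol
mol H = 2 × 0.781 g H₂O ÷ 18.015 g/mol = 0.08671 mol
Divide by the smallest (0.08671 mol): C 2.249, H 1.000
Multiplying each by 4 gives whole numbers: C 8.99, H 4.00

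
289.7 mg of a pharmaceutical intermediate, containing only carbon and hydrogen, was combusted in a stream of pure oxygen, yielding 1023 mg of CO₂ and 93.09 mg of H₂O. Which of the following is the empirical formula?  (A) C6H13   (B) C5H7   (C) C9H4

mol C = 1.023 g CO₂ ÷ 44.009 g/mol = 0.023245 mol
mol H = 2 × 0.09309 g H₂O ÷ 18.015 g/mol = 0.010335 mol
Divide by the smallest (0.010335 mol): C 2.249, H 1.000
Multiplying each by 4 gives whole numbers: C 9.00, H 4.00

(C) C9H4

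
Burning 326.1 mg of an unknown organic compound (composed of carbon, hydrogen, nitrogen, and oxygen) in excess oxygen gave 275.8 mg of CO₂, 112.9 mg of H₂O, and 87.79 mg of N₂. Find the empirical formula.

C2H4N2O3

mol C = 0.2758 g CO₂ ÷ 44.009 g/mol = 0.0062669 mol
mol H = 2 × 0.1129 g H₂O ÷ 18.015 g/mol = 0.012534 mol
mol N = 2 × 0.08779 g N₂ ÷ 28.014 g/mol = 0.0062676 mol
mass O = 0.3261 − (0.075272 + 0.012634 + 0.087790) = 0.15040 g → mol O = 0.15040 ÷ 15.999 = 0.0094008 mol
Divide by the smallest (0.0062669 mol): C 1.000, H 2.000, N 1.000, O 1.500
Multiplying each by 2 gives whole numbers: C 2.00, H 4.00, N 2.00, O 3.00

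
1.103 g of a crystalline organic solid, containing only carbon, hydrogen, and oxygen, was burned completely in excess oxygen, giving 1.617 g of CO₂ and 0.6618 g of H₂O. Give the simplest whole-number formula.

CH2O

mol C = 1.617 g CO₂ ÷ 44.009 g/mol = 0.036742 mol
mol H = 2 × 0.6618 g H₂O ÷ 18.015 g/mol = 0.073472 mol
mass O = 1.103 − (0.44131 + 0.074060) = 0.58763 g → mol O = 0.58763 ÷ 15.999 = 0.036729 mol
Divide by the smallest (0.036729 mol): C 1.000, H 2.000, O 1.000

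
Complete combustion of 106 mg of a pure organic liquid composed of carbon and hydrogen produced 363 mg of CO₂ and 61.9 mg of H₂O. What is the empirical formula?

mol C = 0.363 g CO₂ ÷ 44.009 g/mol = 0.008248 mol
mol H = 2 × 0.0619 g H₂O ÷ 18.015 g/mol = 0.006872 mol
Divide by the smallest (0.006872 mol): C 1.200, H 1.000
Multiplying each by 5 gives whole numbers: C 6.00, H 5.00

C6H5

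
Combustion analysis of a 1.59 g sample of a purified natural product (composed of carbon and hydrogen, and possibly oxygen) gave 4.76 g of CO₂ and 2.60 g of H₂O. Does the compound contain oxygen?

no

mol C = 4.76 g CO₂ ÷ 44.009 g/mol = 0.1082 mol
mol H = 2 × 2.60 g H₂O ÷ 18.015 g/mol = 0.2886 mol
C and H together account for 1.590 g — essentially the entire 1.59 g sample — so the compound contains no oxygen.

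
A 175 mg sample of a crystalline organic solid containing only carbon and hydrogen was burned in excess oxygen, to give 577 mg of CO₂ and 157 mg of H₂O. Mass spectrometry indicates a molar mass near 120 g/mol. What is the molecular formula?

mol C = 0.577 g CO₂ ÷ 44.009 g/mol = 0.01311 mol
mol H = 2 × 0.157 g H₂O ÷ 18.015 g/mol = 0.01743 mol
Divide by the smallest (0.01311 mol): C 1.000, H 1.329
Multiplying each by 3 gives whole numbers: C 3.00, H 3.99
Empirical formula: C3H4
Empirical-formula mass = 40.06 g/mol; 120 ÷ 40.06 ≈ 3, so the molecular formula is C9H12.

C9H12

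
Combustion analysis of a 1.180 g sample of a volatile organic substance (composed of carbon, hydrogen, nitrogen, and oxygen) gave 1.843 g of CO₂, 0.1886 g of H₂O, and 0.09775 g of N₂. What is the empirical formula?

C6H3NO5

mol C = 1.843 g CO₂ ÷ 44.009 g/mol = 0.041878 mol
mol H = 2 × 0.1886 g H₂O ÷ 18.015 g/mol = 0.020938 mol
mol N = 2 × 0.09775 g N₂ ÷ 28.014 g/mol = 0.0069787 mol
mass O = 1.180 − (0.50299 + 0.021106 + 0.097750) = 0.55815 g → mol O = 0.55815 ÷ 15.999 = 0.034887 mol
Divide by the smallest (0.0069787 mol): C 6.001, H 3.000, N 1.000, O 4.999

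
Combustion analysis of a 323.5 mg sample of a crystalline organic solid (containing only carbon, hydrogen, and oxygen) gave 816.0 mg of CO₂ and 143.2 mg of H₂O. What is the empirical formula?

mol C = 0.8160 g CO₂ ÷ 44.009 g/mol = 0.018542 mol
mol H = 2 × 0.1432 g H₂O ÷ 18.015 g/mol = 0.015898 mol
mass O = 0.3235 − (0.22270 + 0.016025) = 0.084771 g → mol O = 0.084771 ÷ 15.999 = 0.0052985 mol
Divide by the smallest (0.0052985 mol): C 3.499, H 3.000, O 1.000
Multiplying each by 2 gives whole numbers: C 7.00, H 6.00, O 2.00

C7H6O2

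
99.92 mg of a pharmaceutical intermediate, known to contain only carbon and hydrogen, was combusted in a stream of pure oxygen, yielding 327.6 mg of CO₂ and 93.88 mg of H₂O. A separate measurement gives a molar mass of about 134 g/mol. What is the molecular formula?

mol C = 0.3276 g CO₂ ÷ 44.009 g/mol = 0.0074439 mol
mol H = 2 × 0.09388 g H₂O ÷ 18.015 g/mol = 0.010422 mol
Divide by the smallest (0.0074439 mol): C 1.000, H 1.400
Multiplying each by 5 gives whole numbers: C 5.00, H 7.00
Empirical formula: C5H7
Empirical-formula mass = 67.11 g/mol; 134 ÷ 67.11 ≈ 2, so the molecular formula is C10H14.

C10H14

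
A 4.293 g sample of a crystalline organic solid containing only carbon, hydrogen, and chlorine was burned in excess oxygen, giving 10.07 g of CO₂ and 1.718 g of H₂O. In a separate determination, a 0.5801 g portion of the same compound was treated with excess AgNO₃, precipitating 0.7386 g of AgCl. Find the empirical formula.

C6H5Cl

mol C = 10.07 g CO₂ ÷ 44.009 g/mol = 0.22882 mol
mol H = 2 × 1.718 g H₂O ÷ 18.015 g/mol = 0.19073 mol
From the AgCl data: mol Cl per gram of compound = (0.7386 ÷ 143.318) ÷ 0.5801 = 0.0088839 mol/g, so in the 4.293 g combustion sample mol Cl = 0.038139 mol
Divide by the smallest (0.038139 mol): C 6.000, H 5.001, Cl 1.000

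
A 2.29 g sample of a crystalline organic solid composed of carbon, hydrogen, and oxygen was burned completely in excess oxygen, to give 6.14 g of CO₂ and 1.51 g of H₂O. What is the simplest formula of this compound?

C5H6O

mol C = 6.14 g CO₂ ÷ 44.009 g/mol = 0.1395 mol
mol H = 2 × 1.51 g H₂O ÷ 18.015 g/mol = 0.1676 mol
mass O = 2.29 − (1.676 + 0.1690) = 0.4453 g → mol O = 0.4453 ÷ 15.999 = 0.02783 mol
Divide by the smallest (0.02783 mol): C 5.013, H 6.023, O 1.000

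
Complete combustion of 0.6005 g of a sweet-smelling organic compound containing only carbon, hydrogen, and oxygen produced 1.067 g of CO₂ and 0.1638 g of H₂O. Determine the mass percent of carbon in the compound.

48.49%

mol C = 1.067 g CO₂ ÷ 44.009 g/mol = 0.024245 mol
mol H = 2 × 0.1638 g H₂O ÷ 18.015 g/mol = 0.018185 mol
mass O = 0.6005 − (0.29121 + 0.018330) = 0.29096 g → mol O = 0.29096 ÷ 15.999 = 0.018186 mol
mass % C = 0.29121 g ÷ 0.6005 g × 100%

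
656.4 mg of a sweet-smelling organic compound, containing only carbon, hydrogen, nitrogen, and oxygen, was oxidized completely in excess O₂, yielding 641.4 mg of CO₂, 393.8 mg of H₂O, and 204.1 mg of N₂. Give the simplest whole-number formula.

mol C = 0.6414 g CO₂ ÷ 44.009 g/mol = 0.014574 mol
mol H = 2 × 0.3938 g H₂O ÷ 18.015 g/mol = 0.043719 mol
mol N = 2 × 0.2041 g N₂ ÷ 28.014 g/mol = 0.014571 mol
mass O = 0.6564 − (0.17505 + 0.044069 + 0.20410) = 0.23318 g → mol O = 0.23318 ÷ 15.999 = 0.014575 mol
Divide by the smallest (0.014571 mol): C 1.000, H 3.000, N 1.000, O 1.000

CH3NO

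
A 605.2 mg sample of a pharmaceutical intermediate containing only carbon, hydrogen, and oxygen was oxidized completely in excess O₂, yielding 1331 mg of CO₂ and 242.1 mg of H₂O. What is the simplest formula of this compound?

mol C = 1.331 g CO₂ ÷ 44.009 g/mol = 0.030244 mol
mol H = 2 × 0.2421 g H₂O ÷ 18.015 g/mol = 0.026878 mol
mass O = 0.6052 − (0.36326 + 0.027093) = 0.21485 g → mol O = 0.21485 ÷ 15.999 = 0.013429 mol
Divide by the smallest (0.013429 mol): C 2.252, H 2.001, O 1.000
Multiplying each by 4 gives whole numbers: C 9.01, H 8.01, O 4.00

C9H8O4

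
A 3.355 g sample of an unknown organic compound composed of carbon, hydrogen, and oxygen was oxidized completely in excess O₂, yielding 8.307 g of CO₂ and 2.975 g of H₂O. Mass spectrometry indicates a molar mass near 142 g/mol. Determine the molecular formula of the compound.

mol C = 8.307 g CO₂ ÷ 44.009 g/mol = 0.18876 mol
mol H = 2 × 2.975 g H₂O ÷ 18.015 g/mol = 0.33028 mol
mass O = 3.355 − (2.2672 + 0.33292) = 0.75492 g → mol O = 0.75492 ÷ 15.999 = 0.047185 mol
Divide by the smallest (0.047185 mol): C 4.000, H 7.000, O 1.000
Empirical formula: C4H7O
Empirical-formula mass = 71.10 g/mol; 142 ÷ 71.10 ≈ 2, so the molecular formula is C8H14O2.

C8H14O2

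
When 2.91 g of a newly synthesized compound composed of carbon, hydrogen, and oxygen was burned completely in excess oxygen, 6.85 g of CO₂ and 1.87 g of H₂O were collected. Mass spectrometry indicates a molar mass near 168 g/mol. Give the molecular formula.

C9H12O3

mol C = 6.85 g CO₂ ÷ 44.009 g/mol = 0.1556 mol
mol H = 2 × 1.87 g H₂O ÷ 18.015 g/mol = 0.2076 mol
mass O = 2.91 − (1.870 + 0.2093) = 0.8312 g → mol O = 0.8312 ÷ 15.999 = 0.05195 mol
Divide by the smallest (0.05195 mol): C 2.996, H 3.996, O 1.000
Empirical formula: C3H4O
Empirical-formula mass = 56.06 g/mol; 168 ÷ 56.06 ≈ 3, so the molecular formula is C9H12O3.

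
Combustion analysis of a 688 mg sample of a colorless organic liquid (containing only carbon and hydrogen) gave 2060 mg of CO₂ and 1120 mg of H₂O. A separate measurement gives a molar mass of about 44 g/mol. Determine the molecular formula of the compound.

C3H8

mol C = 2.06 g CO₂ ÷ 44.009 g/mol = 0.04681 mol
mol H = 2 × 1.12 g H₂O ÷ 18.015 g/mol = 0.1243 mol
Divide by the smallest (0.04681 mol): C 1.000, H 2.656
Multiplying each by 3 gives whole numbers: C 3.00, H 7.97
Empirical formula: C3H8
Empirical-formula mass = 44.10 g/mol; 44 ÷ 44.10 ≈ 1, so the molecular formula is C3H8.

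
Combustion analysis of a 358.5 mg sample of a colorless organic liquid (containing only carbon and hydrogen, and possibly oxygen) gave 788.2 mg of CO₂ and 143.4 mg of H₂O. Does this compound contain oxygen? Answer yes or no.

mol C = 0.7882 g CO₂ ÷ 44.009 g/mol = 0.017910 mol
mol H = 2 × 0.1434 g H₂O ÷ 18.015 g/mol = 0.015920 mol
C and H account for only 0.23116 g of the 0.3585 g sample; the remaining 0.12734 g must be oxygen.

yes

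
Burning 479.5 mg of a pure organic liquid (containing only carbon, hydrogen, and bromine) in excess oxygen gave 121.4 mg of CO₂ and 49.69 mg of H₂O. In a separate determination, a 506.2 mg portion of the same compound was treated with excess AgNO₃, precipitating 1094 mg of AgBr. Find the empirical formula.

mol C = 0.1214 g CO₂ ÷ 44.009 g/mol = 0.0027585 mol
mol H = 2 × 0.04969 g H₂O ÷ 18.015 g/mol = 0.0055165 mol
From the AgBr data: mol Br per gram of compound = (1.094 ÷ 187.772) ÷ 0.5062 = 0.011510 mol/g, so in the 0.4795 g combustion sample mol Br = 0.0055189 mol
Divide by the smallest (0.0027585 mol): C 1.000, H 2.000, Br 2.001

CH2Br2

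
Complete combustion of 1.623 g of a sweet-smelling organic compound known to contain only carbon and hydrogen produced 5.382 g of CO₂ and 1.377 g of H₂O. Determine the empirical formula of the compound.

C4H5

mol C = 5.382 g CO₂ ÷ 44.009 g/mol = 0.12229 mol
mol H = 2 × 1.377 g H₂O ÷ 18.015 g/mol = 0.15287 mol
Divide by the smallest (0.12229 mol): C 1.000, H 1.250
Multiplying each by 4 gives whole numbers: C 4.00, H 5.00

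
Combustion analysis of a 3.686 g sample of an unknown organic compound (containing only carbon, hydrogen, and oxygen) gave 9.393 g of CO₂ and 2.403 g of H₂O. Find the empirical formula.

mol C = 9.393 g CO₂ ÷ 44.009 g/mol = 0.21343 mol
mol H = 2 × 2.403 g H₂O ÷ 18.015 g/mol = 0.26678 mol
mass O = 3.686 − (2.5636 + 0.26891) = 0.85354 g → mol O = 0.85354 ÷ 15.999 = 0.053349 mol
Divide by the smallest (0.053349 mol): C 4.001, H 5.001, O 1.000

C4H5O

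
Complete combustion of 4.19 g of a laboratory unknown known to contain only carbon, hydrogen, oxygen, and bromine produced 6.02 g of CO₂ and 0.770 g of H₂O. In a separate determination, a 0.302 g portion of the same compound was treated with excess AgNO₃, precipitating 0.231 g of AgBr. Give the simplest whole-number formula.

mol C = 6.02 g CO₂ ÷ 44.009 g/mol = 0.1368 mol
mol H = 2 × 0.770 g H₂O ÷ 18.015 g/mol = 0.08548 mol
From the AgBr data: mol Br per gram of compound = (0.231 ÷ 187.772) ÷ 0.302 = 0.004074 mol/g, so in the 4.19 g combustion sample mol Br = 0.01707 mol
mass O = 4.19 − (1.643 + 0.08617 + 1.364) = 1.097 g → mol O = 1.097 ÷ 15.999 = 0.06857 mol
Divide by the smallest (0.01707 mol): C 8.014, H 5.008, Br 1.000, O 4.017

C8H5BrO4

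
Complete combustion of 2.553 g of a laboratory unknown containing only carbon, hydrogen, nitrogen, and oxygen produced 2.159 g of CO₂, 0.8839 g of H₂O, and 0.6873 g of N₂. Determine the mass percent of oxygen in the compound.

mol C = 2.159 g CO₂ ÷ 44.009 g/mol = 0.049058 mol
mol H = 2 × 0.8839 g H₂O ÷ 18.015 g/mol = 0.098129 mol
mol N = 2 × 0.6873 g N₂ ÷ 28.014 g/mol = 0.049068 mol
mass O = 2.553 − (0.58924 + 0.098914 + 0.68730) = 1.1775 g → mol O = 1.1775 ÷ 15.999 = 0.073601 mol
mass % O = 1.1775 g ÷ 2.553 g × 100%

46.12%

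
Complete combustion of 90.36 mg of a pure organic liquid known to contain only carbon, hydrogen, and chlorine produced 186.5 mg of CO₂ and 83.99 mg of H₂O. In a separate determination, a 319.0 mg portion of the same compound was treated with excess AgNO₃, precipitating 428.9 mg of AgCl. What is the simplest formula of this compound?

C5H11Cl

mol C = 0.1865 g CO₂ ÷ 44.009 g/mol = 0.0042378 mol
mol H = 2 × 0.08399 g H₂O ÷ 18.015 g/mol = 0.0093245 mol
From the AgCl data: mol Cl per gram of compound = (0.4289 ÷ 143.318) ÷ 0.3190 = 0.0093813 mol/g, so in the 0.09036 g combustion sample mol Cl = 0.00084770 mol
Divide by the smallest (0.00084770 mol): C 4.999, H 11.000, Cl 1.000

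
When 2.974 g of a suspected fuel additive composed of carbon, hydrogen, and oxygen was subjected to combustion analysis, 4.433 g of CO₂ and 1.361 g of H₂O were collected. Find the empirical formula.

mol C = 4.433 g CO₂ ÷ 44.009 g/mol = 0.10073 mol
mol H = 2 × 1.361 g H₂O ÷ 18.015 g/mol = 0.15110 mol
mass O = 2.974 − (1.2099 + 0.15231) = 1.6118 g → mol O = 1.6118 ÷ 15.999 = 0.10075 mol
Divide by the smallest (0.10073 mol): C 1.000, H 1.500, O 1.000
Multiplying each by 2 gives whole numbers: C 2.00, H 3.00, O 2.00

C2H3O2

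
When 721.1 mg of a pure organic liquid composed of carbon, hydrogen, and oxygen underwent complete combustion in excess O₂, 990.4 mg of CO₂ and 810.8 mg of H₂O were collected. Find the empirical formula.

mol C = 0.9904 g CO₂ ÷ 44.009 g/mol = 0.022504 mol
mol H = 2 × 0.8108 g H₂O ÷ 18.015 g/mol = 0.090014 mol
mass O = 0.7211 − (0.27030 + 0.090734) = 0.36006 g → mol O = 0.36006 ÷ 15.999 = 0.022505 mol
Divide by the smallest (0.022504 mol): C 1.000, H 4.000, O 1.000

CH4O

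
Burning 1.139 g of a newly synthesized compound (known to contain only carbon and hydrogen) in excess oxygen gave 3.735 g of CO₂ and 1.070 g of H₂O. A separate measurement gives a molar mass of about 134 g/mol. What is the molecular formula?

mol C = 3.735 g CO₂ ÷ 44.009 g/mol = 0.084869 mol
mol H = 2 × 1.070 g H₂O ÷ 18.015 g/mol = 0.11879 mol
Divide by the smallest (0.084869 mol): C 1.000, H 1.400
Multiplying each by 5 gives whole numbers: C 5.00, H 7.00
Empirical formula: C5H7
Empirical-formula mass = 67.11 g/mol; 134 ÷ 67.11 ≈ 2, so the molecular formula is C10H14.

C10H14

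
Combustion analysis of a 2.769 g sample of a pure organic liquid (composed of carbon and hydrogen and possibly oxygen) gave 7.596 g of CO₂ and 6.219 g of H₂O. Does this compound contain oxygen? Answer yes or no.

no

mol C = 7.596 g CO₂ ÷ 44.009 g/mol = 0.17260 mol
mol H = 2 × 6.219 g H₂O ÷ 18.015 g/mol = 0.69042 mol
C and H together account for 2.7691 g — essentially the entire 2.769 g sample — so the compound contains no oxygen.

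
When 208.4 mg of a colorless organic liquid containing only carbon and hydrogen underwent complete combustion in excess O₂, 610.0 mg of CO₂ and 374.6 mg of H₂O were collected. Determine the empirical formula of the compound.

CH3

mol C = 0.6100 g CO₂ ÷ 44.009 g/mol = 0.013861 mol
mol H = 2 × 0.3746 g H₂O ÷ 18.015 g/mol = 0.041588 mol
Divide by the smallest (0.013861 mol): C 1.000, H 3.000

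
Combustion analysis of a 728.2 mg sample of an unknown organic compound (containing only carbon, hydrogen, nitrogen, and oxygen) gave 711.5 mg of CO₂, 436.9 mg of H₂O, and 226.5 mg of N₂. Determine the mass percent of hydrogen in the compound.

mol C = 0.7115 g CO₂ ÷ 44.009 g/mol = 0.016167 mol
mol H = 2 × 0.4369 g H₂O ÷ 18.015 g/mol = 0.048504 mol
mol N = 2 × 0.2265 g N₂ ÷ 28.014 g/mol = 0.016170 mol
mass O = 0.7282 − (0.19418 + 0.048892 + 0.22650) = 0.25862 g → mol O = 0.25862 ÷ 15.999 = 0.016165 mol
mass % H = 0.048892 g ÷ 0.7282 g × 100%

6.71%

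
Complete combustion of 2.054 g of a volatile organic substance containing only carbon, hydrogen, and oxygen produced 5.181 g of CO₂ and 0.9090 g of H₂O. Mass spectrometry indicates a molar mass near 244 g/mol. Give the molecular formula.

C14H12O4

mol C = 5.181 g CO₂ ÷ 44.009 g/mol = 0.11773 mol
mol H = 2 × 0.9090 g H₂O ÷ 18.015 g/mol = 0.10092 mol
mass O = 2.054 − (1.4140 + 0.10172) = 0.53827 g → mol O = 0.53827 ÷ 15.999 = 0.033644 mol
Divide by the smallest (0.033644 mol): C 3.499, H 3.000, O 1.000
Multiplying each by 2 gives whole numbers: C 7.00, H 6.00, O 2.00
Empirical formula: C7H6O2
Empirical-formula mass = 122.12 g/mol; 244 ÷ 122.12 ≈ 2, so the molecular formula is C14H12O4.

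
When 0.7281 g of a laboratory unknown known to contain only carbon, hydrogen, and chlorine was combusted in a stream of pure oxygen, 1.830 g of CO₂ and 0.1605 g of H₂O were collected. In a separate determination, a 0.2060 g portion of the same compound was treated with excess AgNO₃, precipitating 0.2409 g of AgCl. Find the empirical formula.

C7H3Cl

mol C = 1.830 g CO₂ ÷ 44.009 g/mol = 0.041582 mol
mol H = 2 × 0.1605 g H₂O ÷ 18.015 g/mol = 0.017818 mol
From the AgCl data: mol Cl per gram of compound = (0.2409 ÷ 143.318) ÷ 0.2060 = 0.0081596 mol/g, so in the 0.7281 g combustion sample mol Cl = 0.0059410 mol
Divide by the smallest (0.0059410 mol): C 6.999, H 2.999, Cl 1.000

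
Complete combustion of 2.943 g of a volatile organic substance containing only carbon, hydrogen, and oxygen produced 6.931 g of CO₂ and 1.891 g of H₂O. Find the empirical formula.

mol C = 6.931 g CO₂ ÷ 44.009 g/mol = 0.15749 mol
mol H = 2 × 1.891 g H₂O ÷ 18.015 g/mol = 0.20994 mol
mass O = 2.943 − (1.8916 + 0.21162) = 0.83977 g → mol O = 0.83977 ÷ 15.999 = 0.052489 mol
Divide by the smallest (0.052489 mol): C 3.000, H 4.000, O 1.000

C3H4O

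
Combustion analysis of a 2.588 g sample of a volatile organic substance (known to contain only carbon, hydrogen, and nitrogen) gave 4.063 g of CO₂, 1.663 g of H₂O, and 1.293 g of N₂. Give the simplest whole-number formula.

mol C = 4.063 g CO₂ ÷ 44.009 g/mol = 0.092322 mol
mol H = 2 × 1.663 g H₂O ÷ 18.015 g/mol = 0.18462 mol
mol N = 2 × 1.293 g N₂ ÷ 28.014 g/mol = 0.092311 mol
Divide by the smallest (0.092311 mol): C 1.000, H 2.000, N 1.000

CH2N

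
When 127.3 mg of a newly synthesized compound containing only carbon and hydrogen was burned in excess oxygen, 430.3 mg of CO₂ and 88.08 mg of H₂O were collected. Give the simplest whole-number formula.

mol C = 0.4303 g CO₂ ÷ 44.009 g/mol = 0.0097775 mol
mol H = 2 × 0.08808 g H₂O ÷ 18.015 g/mol = 0.0097785 mol
Divide by the smallest (0.0097775 mol): C 1.000, H 1.000

CH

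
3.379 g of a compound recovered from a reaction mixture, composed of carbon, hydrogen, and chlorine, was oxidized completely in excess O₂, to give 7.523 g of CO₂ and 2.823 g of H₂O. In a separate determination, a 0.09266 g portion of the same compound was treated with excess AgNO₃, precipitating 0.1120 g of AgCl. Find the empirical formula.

C6H11Cl

mol C = 7.523 g CO₂ ÷ 44.009 g/mol = 0.17094 mol
mol H = 2 × 2.823 g H₂O ÷ 18.015 g/mol = 0.31341 mol
From the AgCl data: mol Cl per gram of compound = (0.1120 ÷ 143.318) ÷ 0.09266 = 0.0084338 mol/g, so in the 3.379 g combustion sample mol Cl = 0.028498 mol
Divide by the smallest (0.028498 mol): C 5.998, H 10.997, Cl 1.000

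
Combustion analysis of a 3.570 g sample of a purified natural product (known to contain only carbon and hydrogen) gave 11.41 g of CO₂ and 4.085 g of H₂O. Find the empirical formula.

mol C = 11.41 g CO₂ ÷ 44.009 g/mol = 0.25927 mol
mol H = 2 × 4.085 g H₂O ÷ 18.015 g/mol = 0.45351 mol
Divide by the smallest (0.25927 mol): C 1.000, H 1.749
Multiplying each by 4 gives whole numbers: C 4.00, H 7.00

C4H7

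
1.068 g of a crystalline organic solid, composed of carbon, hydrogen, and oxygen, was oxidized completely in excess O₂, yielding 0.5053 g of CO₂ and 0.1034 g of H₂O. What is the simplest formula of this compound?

CHO5

mol C = 0.5053 g CO₂ ÷ 44.009 g/mol = 0.011482 mol
mol H = 2 × 0.1034 g H₂O ÷ 18.015 g/mol = 0.011479 mol
mass O = 1.068 − (0.13791 + 0.011571) = 0.91852 g → mol O = 0.91852 ÷ 15.999 = 0.057411 mol
Divide by the smallest (0.011479 mol): C 1.000, H 1.000, O 5.001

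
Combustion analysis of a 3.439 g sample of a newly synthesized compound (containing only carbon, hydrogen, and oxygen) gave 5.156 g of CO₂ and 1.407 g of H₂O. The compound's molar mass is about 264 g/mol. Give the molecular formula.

C9H12O9

mol C = 5.156 g CO₂ ÷ 44.009 g/mol = 0.11716 mol
mol H = 2 × 1.407 g H₂O ÷ 18.015 g/mol = 0.15620 mol
mass O = 3.439 − (1.4072 + 0.15745) = 1.8744 g → mol O = 1.8744 ÷ 15.999 = 0.11716 mol
Divide by the smallest (0.11716 mol): C 1.000, H 1.333, O 1.000
Multiplying each by 3 gives whole numbers: C 3.00, H 4.00, O 3.00
Empirical formula: C3H4O3
Empirical-formula mass = 88.06 g/mol; 264 ÷ 88.06 ≈ 3, so the molecular formula is C9H12O9.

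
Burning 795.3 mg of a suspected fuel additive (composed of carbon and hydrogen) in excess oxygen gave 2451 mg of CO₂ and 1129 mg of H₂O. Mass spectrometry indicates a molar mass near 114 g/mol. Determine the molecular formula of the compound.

mol C = 2.451 g CO₂ ÷ 44.009 g/mol = 0.055693 mol
mol H = 2 × 1.129 g H₂O ÷ 18.015 g/mol = 0.12534 mol
Divide by the smallest (0.055693 mol): C 1.000, H 2.251
Multiplying each by 4 gives whole numbers: C 4.00, H 9.00
Empirical formula: C4H9
Empirical-formula mass = 57.12 g/mol; 114 ÷ 57.12 ≈ 2, so the molecular formula is C8H18.

C8H18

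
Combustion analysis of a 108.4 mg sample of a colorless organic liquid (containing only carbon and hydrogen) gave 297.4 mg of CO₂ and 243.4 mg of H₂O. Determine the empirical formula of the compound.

CH4

mol C = 0.2974 g CO₂ ÷ 44.009 g/mol = 0.0067577 mol
mol H = 2 × 0.2434 g H₂O ÷ 18.015 g/mol = 0.027022 mol
Divide by the smallest (0.0067577 mol): C 1.000, H 3.999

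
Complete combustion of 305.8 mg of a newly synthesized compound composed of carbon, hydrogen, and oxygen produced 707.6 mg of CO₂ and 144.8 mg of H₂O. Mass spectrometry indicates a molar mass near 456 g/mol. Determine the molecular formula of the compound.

C24H24O9

mol C = 0.7076 g CO₂ ÷ 44.009 g/mol = 0.016079 mol
mol H = 2 × 0.1448 g H₂O ÷ 18.015 g/mol = 0.016075 mol
mass O = 0.3058 − (0.19312 + 0.016204) = 0.096477 g → mol O = 0.096477 ÷ 15.999 = 0.0060302 mol
Divide by the smallest (0.0060302 mol): C 2.666, H 2.666, O 1.000
Multiplying each by 3 gives whole numbers: C 8.00, H 8.00, O 3.00
Empirical formula: C8H8O3
Empirical-formula mass = 152.15 g/mol; 456 ÷ 152.15 ≈ 3, so the molecular formula is C24H24O9.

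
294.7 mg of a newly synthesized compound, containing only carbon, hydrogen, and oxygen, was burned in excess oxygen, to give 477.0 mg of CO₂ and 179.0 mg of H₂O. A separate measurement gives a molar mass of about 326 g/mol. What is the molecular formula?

C12H22O10

mol C = 0.4770 g CO₂ ÷ 44.009 g/mol = 0.010839 mol
mol H = 2 × 0.1790 g H₂O ÷ 18.015 g/mol = 0.019872 mol
mass O = 0.2947 − (0.13018 + 0.020031) = 0.14449 g → mol O = 0.14449 ÷ 15.999 = 0.0090309 mol
Divide by the smallest (0.0090309 mol): C 1.200, H 2.200, O 1.000
Multiplying each by 5 gives whole numbers: C 6.00, H 11.00, O 5.00
Empirical formula: C6H11O5
Empirical-formula mass = 163.15 g/mol; 326 ÷ 163.15 ≈ 2, so the molecular formula is C12H22O10.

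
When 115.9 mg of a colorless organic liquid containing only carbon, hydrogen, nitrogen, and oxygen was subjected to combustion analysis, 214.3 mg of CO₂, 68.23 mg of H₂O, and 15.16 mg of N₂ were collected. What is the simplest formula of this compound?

mol C = 0.2143 g CO₂ ÷ 44.009 g/mol = 0.0048695 mol
mol H = 2 × 0.06823 g H₂O ÷ 18.015 g/mol = 0.0075748 mol
mol N = 2 × 0.01516 g N₂ ÷ 28.014 g/mol = 0.0010823 mol
mass O = 0.1159 − (0.058487 + 0.0076354 + 0.015160) = 0.034618 g → mol O = 0.034618 ÷ 15.999 = 0.0021637 mol
Divide by the smallest (0.0010823 mol): C 4.499, H 6.999, N 1.000, O 1.999
Multiplying each by 2 gives whole numbers: C 9.00, H 14.00, N 2.00, O 4.00

C9H14N2O4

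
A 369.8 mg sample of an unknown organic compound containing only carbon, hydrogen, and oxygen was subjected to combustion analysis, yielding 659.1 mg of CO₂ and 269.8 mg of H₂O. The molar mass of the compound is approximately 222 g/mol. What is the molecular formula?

mol C = 0.6591 g CO₂ ÷ 44.009 g/mol = 0.014976 mol
mol H = 2 × 0.2698 g H₂O ÷ 18.015 g/mol = 0.029953 mol
mass O = 0.3698 − (0.17988 + 0.030192) = 0.15973 g → mol O = 0.15973 ÷ 15.999 = 0.0099834 mol
Divide by the smallest (0.0099834 mol): C 1.500, H 3.000, O 1.000
Multiplying each by 2 gives whole numbers: C 3.00, H 6.00, O 2.00
Empirical formula: C3H6O2
Empirical-formula mass = 74.08 g/mol; 222 ÷ 74.08 ≈ 3, so the molecular formula is C9H18O6.

C9H18O6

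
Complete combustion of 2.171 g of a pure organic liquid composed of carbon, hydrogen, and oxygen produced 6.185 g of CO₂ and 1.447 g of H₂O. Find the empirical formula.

mol C = 6.185 g CO₂ ÷ 44.009 g/mol = 0.14054 mol
mol H = 2 × 1.447 g H₂O ÷ 18.015 g/mol = 0.16064 mol
mass O = 2.171 − (1.6880 + 0.16193) = 0.32105 g → mol O = 0.32105 ÷ 15.999 = 0.020067 mol
Divide by the smallest (0.020067 mol): C 7.004, H 8.005, O 1.000

C7H8O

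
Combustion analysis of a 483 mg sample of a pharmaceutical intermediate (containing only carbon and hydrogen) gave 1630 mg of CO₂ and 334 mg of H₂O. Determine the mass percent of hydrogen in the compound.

7.7%

mol C = 1.63 g CO₂ ÷ 44.009 g/mol = 0.03704 mol
mol H = 2 × 0.334 g H₂O ÷ 18.015 g/mol = 0.03708 mol
mass % H = 0.03738 g ÷ 0.483 g × 100%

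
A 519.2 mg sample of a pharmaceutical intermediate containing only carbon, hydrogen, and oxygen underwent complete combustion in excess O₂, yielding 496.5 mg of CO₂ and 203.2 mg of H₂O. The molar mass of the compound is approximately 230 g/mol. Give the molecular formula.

C5H10O10

mol C = 0.4965 g CO₂ ÷ 44.009 g/mol = 0.011282 mol
mol H = 2 × 0.2032 g H₂O ÷ 18.015 g/mol = 0.022559 mol
mass O = 0.5192 − (0.13551 + 0.022739) = 0.36096 g → mol O = 0.36096 ÷ 15.999 = 0.022561 mol
Divide by the smallest (0.011282 mol): C 1.000, H 2.000, O 2.000
Empirical formula: CH2O2
Empirical-formula mass = 46.02 g/mol; 230 ÷ 46.02 ≈ 5, so the molecular formula is C5H10O10.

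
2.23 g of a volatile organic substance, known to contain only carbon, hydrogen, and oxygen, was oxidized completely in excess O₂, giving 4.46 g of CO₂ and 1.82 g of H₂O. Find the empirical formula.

mol C = 4.46 g CO₂ ÷ 44.009 g/mol = 0.1013 mol
mol H = 2 × 1.82 g H₂O ÷ 18.015 g/mol = 0.2021 mol
mass O = 2.23 − (1.217 + 0.2037) = 0.8091 g → mol O = 0.8091 ÷ 15.999 = 0.05057 mol
Divide by the smallest (0.05057 mol): C 2.004, H 3.995, O 1.000

C2H4O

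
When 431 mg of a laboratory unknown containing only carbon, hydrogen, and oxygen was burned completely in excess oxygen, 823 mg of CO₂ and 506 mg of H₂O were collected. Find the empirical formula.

mol C = 0.823 g CO₂ ÷ 44.009 g/mol = 0.01870 mol
mol H = 2 × 0.506 g H₂O ÷ 18.015 g/mol = 0.05618 mol
mass O = 0.431 − (0.2246 + 0.05662) = 0.1498 g → mol O = 0.1498 ÷ 15.999 = 0.009361 mol
Divide by the smallest (0.009361 mol): C 1.998, H 6.001, O 1.000

C2H6O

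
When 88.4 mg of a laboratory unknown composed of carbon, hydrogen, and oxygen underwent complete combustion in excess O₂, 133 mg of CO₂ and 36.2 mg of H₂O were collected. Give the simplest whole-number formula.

mol C = 0.133 g CO₂ ÷ 44.009 g/mol = 0.003022 mol
mol H = 2 × 0.0362 g H₂O ÷ 18.015 g/mol = 0.004019 mol
mass O = 0.0884 − (0.03630 + 0.004051) = 0.04805 g → mol O = 0.04805 ÷ 15.999 = 0.003003 mol
Divide by the smallest (0.003003 mol): C 1.006, H 1.338, O 1.000
Multiplying each by 3 gives whole numbers: C 3.02, H 4.01, O 3.00

C3H4O3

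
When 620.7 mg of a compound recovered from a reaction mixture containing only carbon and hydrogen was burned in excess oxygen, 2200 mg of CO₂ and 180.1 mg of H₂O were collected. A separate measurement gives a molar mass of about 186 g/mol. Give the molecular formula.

mol C = 2.200 g CO₂ ÷ 44.009 g/mol = 0.049990 mol
mol H = 2 × 0.1801 g H₂O ÷ 18.015 g/mol = 0.019994 mol
Divide by the smallest (0.019994 mol): C 2.500, H 1.000
Multiplying each by 2 gives whole numbers: C 5.00, H 2.00
Empirical formula: C5H2
Empirical-formula mass = 62.07 g/mol; 186 ÷ 62.07 ≈ 3, so the molecular formula is C15H6.

C15H6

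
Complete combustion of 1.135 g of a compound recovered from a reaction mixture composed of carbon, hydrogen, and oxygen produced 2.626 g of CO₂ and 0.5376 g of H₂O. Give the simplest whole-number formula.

C8H8O3

mol C = 2.626 g CO₂ ÷ 44.009 g/mol = 0.059670 mol
mol H = 2 × 0.5376 g H₂O ÷ 18.015 g/mol = 0.059684 mol
mass O = 1.135 − (0.71669 + 0.060161) = 0.35815 g → mol O = 0.35815 ÷ 15.999 = 0.022386 mol
Divide by the smallest (0.022386 mol): C 2.666, H 2.666, O 1.000
Multiplying each by 3 gives whole numbers: C 8.00, H 8.00, O 3.00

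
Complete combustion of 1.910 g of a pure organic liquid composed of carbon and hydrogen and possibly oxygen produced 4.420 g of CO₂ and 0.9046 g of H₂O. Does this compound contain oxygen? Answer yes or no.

mol C = 4.420 g CO₂ ÷ 44.009 g/mol = 0.10043 mol
mol H = 2 × 0.9046 g H₂O ÷ 18.015 g/mol = 0.10043 mol
C and H account for only 1.3075 g of the 1.910 g sample; the remaining 0.60246 g must be oxygen.

yes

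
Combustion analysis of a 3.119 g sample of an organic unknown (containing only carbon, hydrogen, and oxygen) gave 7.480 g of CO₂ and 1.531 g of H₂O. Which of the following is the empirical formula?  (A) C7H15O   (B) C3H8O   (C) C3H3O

(C) C3H3O

mol C = 7.480 g CO₂ ÷ 44.009 g/mol = 0.16997 mol
mol H = 2 × 1.531 g H₂O ÷ 18.015 g/mol = 0.16997 mol
mass O = 3.119 − (2.0415 + 0.17133) = 0.90622 g → mol O = 0.90622 ÷ 15.999 = 0.056642 mol
Divide by the smallest (0.056642 mol): C 3.001, H 3.001, O 1.000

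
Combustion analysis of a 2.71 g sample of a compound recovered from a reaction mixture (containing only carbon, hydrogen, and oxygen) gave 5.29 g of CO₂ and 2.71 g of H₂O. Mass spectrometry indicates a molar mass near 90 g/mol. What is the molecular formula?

mol C = 5.29 g CO₂ ÷ 44.009 g/mol = 0.1202 mol
mol H = 2 × 2.71 g H₂O ÷ 18.015 g/mol = 0.3009 mol
mass O = 2.71 − (1.444 + 0.3033) = 0.9630 g → mol O = 0.9630 ÷ 15.999 = 0.06019 mol
Divide by the smallest (0.06019 mol): C 1.997, H 4.999, O 1.000
Empirical formula: C2H5O
Empirical-formula mass = 45.06 g/mol; 90 ÷ 45.06 ≈ 2, so the molecular formula is C4H10O2.

C4H10O2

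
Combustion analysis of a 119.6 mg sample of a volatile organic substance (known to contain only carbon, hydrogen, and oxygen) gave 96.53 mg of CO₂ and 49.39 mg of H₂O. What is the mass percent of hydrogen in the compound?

4.62%

mol C = 0.09653 g CO₂ ÷ 44.009 g/mol = 0.0021934 mol
mol H = 2 × 0.04939 g H₂O ÷ 18.015 g/mol = 0.0054832 mol
mass O = 0.1196 − (0.026345 + 0.0055271) = 0.087728 g → mol O = 0.087728 ÷ 15.999 = 0.0054833 mol
mass % H = 0.0055271 g ÷ 0.1196 g × 100%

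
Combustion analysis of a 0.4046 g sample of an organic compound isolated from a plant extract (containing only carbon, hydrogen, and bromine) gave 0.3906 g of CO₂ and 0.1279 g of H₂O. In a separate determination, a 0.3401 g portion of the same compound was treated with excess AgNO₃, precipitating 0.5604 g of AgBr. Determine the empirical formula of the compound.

C5H8Br2

mol C = 0.3906 g CO₂ ÷ 44.009 g/mol = 0.0088755 mol
mol H = 2 × 0.1279 g H₂O ÷ 18.015 g/mol = 0.014199 mol
From the AgBr data: mol Br per gram of compound = (0.5604 ÷ 187.772) ÷ 0.3401 = 0.0087753 mol/g, so in the 0.4046 g combustion sample mol Br = 0.0035505 mol
Divide by the smallest (0.0035505 mol): C 2.500, H 3.999, Br 1.000
Multiplying each by 2 gives whole numbers: C 5.00, H 8.00, Br 2.00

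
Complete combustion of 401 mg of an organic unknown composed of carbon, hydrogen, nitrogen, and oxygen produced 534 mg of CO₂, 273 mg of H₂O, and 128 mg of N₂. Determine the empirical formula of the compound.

mol C = 0.534 g CO₂ ÷ 44.009 g/mol = 0.01213 mol
mol H = 2 × 0.273 g H₂O ÷ 18.015 g/mol = 0.03031 mol
mol N = 2 × 0.128 g N₂ ÷ 28.014 g/mol = 0.009138 mol
mass O = 0.401 − (0.1457 + 0.03055 + 0.1280) = 0.09671 g → mol O = 0.09671 ÷ 15.999 = 0.006045 mol
Divide by the smallest (0.006045 mol): C 2.007, H 5.014, N 1.512, O 1.000
Multiplying each by 2 gives whole numbers: C 4.01, H 10.03, N 3.02, O 2.00

C4H10N3O2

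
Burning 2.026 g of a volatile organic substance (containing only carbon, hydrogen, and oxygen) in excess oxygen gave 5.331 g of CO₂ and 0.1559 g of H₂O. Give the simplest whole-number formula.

mol C = 5.331 g CO₂ ÷ 44.009 g/mol = 0.12113 mol
mol H = 2 × 0.1559 g H₂O ÷ 18.015 g/mol = 0.017308 mol
mass O = 2.026 − (1.4549 + 0.017446) = 0.55361 g → mol O = 0.55361 ÷ 15.999 = 0.034603 mol
Divide by the smallest (0.017308 mol): C 6.999, H 1.000, O 1.999

C7HO2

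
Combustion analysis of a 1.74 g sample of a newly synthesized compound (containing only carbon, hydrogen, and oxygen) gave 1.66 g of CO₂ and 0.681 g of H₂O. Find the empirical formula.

CH2O2

mol C = 1.66 g CO₂ ÷ 44.009 g/mol = 0.03772 mol
mol H = 2 × 0.681 g H₂O ÷ 18.015 g/mol = 0.07560 mol
mass O = 1.74 − (0.4530 + 0.07621) = 1.211 g → mol O = 1.211 ÷ 15.999 = 0.07568 mol
Divide by the smallest (0.03772 mol): C 1.000, H 2.004, O 2.006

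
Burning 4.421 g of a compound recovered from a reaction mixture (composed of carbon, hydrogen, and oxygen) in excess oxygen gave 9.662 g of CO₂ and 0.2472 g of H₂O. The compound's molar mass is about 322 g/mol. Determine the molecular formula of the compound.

mol C = 9.662 g CO₂ ÷ 44.009 g/mol = 0.21955 mol
mol H = 2 × 0.2472 g H₂O ÷ 18.015 g/mol = 0.027444 mol
mass O = 4.421 − (2.6370 + 0.027663) = 1.7564 g → mol O = 1.7564 ÷ 15.999 = 0.10978 mol
Divide by the smallest (0.027444 mol): C 8.000, H 1.000, O 4.000
Empirical formula: C8HO4
Empirical-formula mass = 161.09 g/mol; 322 ÷ 161.09 ≈ 2, so the molecular formula is C16H2O8.

C16H2O8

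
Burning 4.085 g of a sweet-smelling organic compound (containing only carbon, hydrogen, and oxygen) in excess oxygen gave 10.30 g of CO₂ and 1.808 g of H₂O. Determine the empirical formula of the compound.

mol C = 10.30 g CO₂ ÷ 44.009 g/mol = 0.23404 mol
mol H = 2 × 1.808 g H₂O ÷ 18.015 g/mol = 0.20072 mol
mass O = 4.085 − (2.8111 + 0.20233) = 1.0716 g → mol O = 1.0716 ÷ 15.999 = 0.066978 mol
Divide by the smallest (0.066978 mol): C 3.494, H 2.997, O 1.000
Multiplying each by 2 gives whole numbers: C 6.99, H 5.99, O 2.00

C7H6O2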